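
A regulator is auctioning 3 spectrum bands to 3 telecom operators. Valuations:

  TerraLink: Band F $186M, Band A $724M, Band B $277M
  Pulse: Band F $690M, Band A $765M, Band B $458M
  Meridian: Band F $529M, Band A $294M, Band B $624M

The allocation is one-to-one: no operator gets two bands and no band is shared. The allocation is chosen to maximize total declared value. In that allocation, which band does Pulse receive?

Optimal: TerraLink→Band A ($724M), Pulse→Band F ($690M), Meridian→Band B ($624M) — total 724+690+624 = $2038M.
Max-entry greedy (repeatedly take the single best remaining cell) gives $1575M, worse by 463.
Next-best assignment: TerraLink→Band A, Pulse→Band B, Meridian→Band F = $1711M.
Checked against all permutations: $2038M is optimal.
Pulse's own top band is Band A ($765M), but forcing Pulse→Band A and reassigning the rest optimally gives only $1575M — worse by 463.

Pulse receives Band F.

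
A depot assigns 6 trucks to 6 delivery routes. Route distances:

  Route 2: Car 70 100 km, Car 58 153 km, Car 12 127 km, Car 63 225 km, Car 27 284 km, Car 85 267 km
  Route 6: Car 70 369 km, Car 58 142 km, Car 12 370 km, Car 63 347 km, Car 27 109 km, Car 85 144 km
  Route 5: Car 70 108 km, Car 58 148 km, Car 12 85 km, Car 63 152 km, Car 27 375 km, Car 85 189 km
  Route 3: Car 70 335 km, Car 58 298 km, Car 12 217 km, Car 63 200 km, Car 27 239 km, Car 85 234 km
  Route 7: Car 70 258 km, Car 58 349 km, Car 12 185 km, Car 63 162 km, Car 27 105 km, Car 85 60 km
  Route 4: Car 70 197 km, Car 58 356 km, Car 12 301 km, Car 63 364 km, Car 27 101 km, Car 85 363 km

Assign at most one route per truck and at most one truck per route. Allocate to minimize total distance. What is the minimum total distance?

Minimum total: 688 km

Optimal: Car 70→Route 2 (100 km), Car 58→Route 6 (142 km), Car 12→Route 5 (85 km), Car 63→Route 3 (200 km), Car 27→Route 4 (101 km), Car 85→Route 7 (60 km) — total 100+142+85+200+101+60 = 688 km.
Row-greedy (each truck in turn takes its cheapest remaining route) gives 824 km, worse by 136.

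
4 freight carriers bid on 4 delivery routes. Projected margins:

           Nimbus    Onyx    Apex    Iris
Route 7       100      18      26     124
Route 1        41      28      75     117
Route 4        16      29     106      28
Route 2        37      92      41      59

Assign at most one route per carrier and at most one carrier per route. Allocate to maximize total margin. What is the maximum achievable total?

Maximum total: $415k

This is a one-to-one assignment (maximum-weight bipartite matching).
Optimal: Nimbus→Route 7 ($100k), Onyx→Route 2 ($92k), Apex→Route 4 ($106k), Iris→Route 1 ($117k) — total 100+92+106+117 = $415k.
Every other assignment is strictly worse.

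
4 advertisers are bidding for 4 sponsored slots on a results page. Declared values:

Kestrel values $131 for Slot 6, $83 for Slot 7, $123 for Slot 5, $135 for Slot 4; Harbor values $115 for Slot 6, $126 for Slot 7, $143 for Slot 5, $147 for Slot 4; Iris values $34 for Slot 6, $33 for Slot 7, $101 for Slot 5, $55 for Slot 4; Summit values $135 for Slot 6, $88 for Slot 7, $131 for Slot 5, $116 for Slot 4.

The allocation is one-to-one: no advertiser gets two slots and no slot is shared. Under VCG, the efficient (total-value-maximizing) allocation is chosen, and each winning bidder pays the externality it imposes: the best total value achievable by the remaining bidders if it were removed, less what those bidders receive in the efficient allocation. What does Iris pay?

Efficient allocation: Kestrel→Slot 4 ($135), Harbor→Slot 7 ($126), Iris→Slot 5 ($101), Summit→Slot 6 ($135); total welfare W = $497.
Iris receives Slot 5 at value $101, so the others get W − 101 = $396.
Without Iris: best allocation of the remaining 3 bidders over all 4 slots is Kestrel→Slot 4 ($135), Harbor→Slot 5 ($143), Summit→Slot 6 ($135), total $413.
VCG payment = (others' best without Iris) − (others' welfare with Iris) = 413 − 396 = $17.

Iris pays $17.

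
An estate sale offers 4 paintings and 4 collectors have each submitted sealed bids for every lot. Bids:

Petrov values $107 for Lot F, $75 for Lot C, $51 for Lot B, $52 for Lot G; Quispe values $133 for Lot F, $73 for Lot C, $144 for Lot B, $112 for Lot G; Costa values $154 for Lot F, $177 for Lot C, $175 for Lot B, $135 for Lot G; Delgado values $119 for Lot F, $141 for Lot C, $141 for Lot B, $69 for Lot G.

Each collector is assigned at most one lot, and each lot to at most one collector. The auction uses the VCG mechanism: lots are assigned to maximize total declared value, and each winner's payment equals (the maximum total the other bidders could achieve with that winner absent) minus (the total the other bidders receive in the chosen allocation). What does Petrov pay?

Efficient allocation: Petrov→Lot F ($107), Quispe→Lot G ($112), Costa→Lot C ($177), Delgado→Lot B ($141); total welfare W = $537.
Petrov receives Lot F at value $107, so the others get W − 107 = $430.
Without Petrov: best allocation of the remaining 3 bidders over all 4 lots is Quispe→Lot F ($133), Costa→Lot C ($177), Delgado→Lot B ($141), total $451.
VCG payment = (others' best without Petrov) − (others' welfare with Petrov) = 451 − 430 = $21.

Petrov pays $21.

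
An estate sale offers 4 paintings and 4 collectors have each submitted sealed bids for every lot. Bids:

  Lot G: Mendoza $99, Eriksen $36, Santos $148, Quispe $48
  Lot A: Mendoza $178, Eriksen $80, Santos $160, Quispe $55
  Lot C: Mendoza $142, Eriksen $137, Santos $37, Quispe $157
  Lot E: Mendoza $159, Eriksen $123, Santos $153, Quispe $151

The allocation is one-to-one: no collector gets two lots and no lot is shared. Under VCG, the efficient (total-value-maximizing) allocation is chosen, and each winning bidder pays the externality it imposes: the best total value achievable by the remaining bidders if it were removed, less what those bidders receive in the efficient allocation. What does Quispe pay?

Efficient allocation: Mendoza→Lot A ($178), Eriksen→Lot C ($137), Santos→Lot G ($148), Quispe→Lot E ($151); total welfare W = $614.
Quispe receives Lot E at value $151, so the others get W − 151 = $463.
Without Quispe: best allocation of the remaining 3 bidders over all 4 lots is Mendoza→Lot A ($178), Eriksen→Lot C ($137), Santos→Lot E ($153), total $468.
VCG payment = (others' best without Quispe) − (others' welfare with Quispe) = 468 − 463 = $5.

Quispe pays $5.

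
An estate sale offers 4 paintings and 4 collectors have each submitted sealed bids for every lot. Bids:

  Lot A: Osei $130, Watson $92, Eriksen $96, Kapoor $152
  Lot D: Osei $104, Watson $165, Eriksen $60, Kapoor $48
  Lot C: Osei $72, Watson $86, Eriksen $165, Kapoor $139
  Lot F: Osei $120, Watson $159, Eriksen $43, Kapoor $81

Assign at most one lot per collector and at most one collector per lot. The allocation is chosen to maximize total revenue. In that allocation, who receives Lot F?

Optimal: Osei→Lot F ($120), Watson→Lot D ($165), Eriksen→Lot C ($165), Kapoor→Lot A ($152) — total 120+165+165+152 = $602.
Row-greedy (each collector in turn takes its best remaining lot) gives $541, worse by 61.
Next-best assignment: Osei→Lot D, Watson→Lot F, Eriksen→Lot C, Kapoor→Lot A = $580.
Every other assignment is strictly worse.
Osei's own top lot is Lot A ($130), but forcing Osei→Lot A and reassigning the rest optimally gives only $541 — worse by 61.

Osei receives Lot F.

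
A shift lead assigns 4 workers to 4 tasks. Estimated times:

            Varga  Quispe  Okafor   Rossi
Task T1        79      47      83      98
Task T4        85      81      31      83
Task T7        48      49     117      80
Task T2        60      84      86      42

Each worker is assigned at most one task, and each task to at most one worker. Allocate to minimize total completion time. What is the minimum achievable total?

Optimal: Varga→Task T7 (48 min), Quispe→Task T1 (47 min), Okafor→Task T4 (31 min), Rossi→Task T2 (42 min) — total 48+47+31+42 = 168 min.
Next-best assignment: Varga→Task T1, Quispe→Task T7, Okafor→Task T4, Rossi→Task T2 = 201 min.
Swapping Okafor↔Varga (Okafor→Task T7 117 min, Varga→Task T4 85 min) adds 123.
Checked against all permutations: 168 min is optimal.

Min total: 168 min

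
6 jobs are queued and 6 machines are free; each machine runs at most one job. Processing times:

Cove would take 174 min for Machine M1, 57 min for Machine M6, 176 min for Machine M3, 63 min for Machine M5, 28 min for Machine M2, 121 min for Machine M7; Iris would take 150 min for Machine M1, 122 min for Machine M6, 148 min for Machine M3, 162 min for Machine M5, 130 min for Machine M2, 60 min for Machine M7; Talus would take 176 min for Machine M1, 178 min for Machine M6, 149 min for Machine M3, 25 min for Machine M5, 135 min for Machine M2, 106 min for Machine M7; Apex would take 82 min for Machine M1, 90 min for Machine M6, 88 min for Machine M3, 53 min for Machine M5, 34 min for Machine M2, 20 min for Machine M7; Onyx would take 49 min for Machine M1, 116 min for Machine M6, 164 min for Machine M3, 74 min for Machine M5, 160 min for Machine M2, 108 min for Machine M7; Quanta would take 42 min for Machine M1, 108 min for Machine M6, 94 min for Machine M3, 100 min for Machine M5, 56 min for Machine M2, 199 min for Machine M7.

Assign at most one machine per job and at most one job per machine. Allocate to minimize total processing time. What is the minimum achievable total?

Optimal: Cove→Machine M6 (57 min), Iris→Machine M7 (60 min), Talus→Machine M5 (25 min), Apex→Machine M2 (34 min), Onyx→Machine M1 (49 min), Quanta→Machine M3 (94 min) — total 57+60+25+34+49+94 = 319 min.
Column-greedy (each machine in turn goes to its cheapest remaining job) gives 450 min, worse by 131.
Swapping Apex↔Onyx (Apex→Machine M1 82 min, Onyx→Machine M2 160 min) adds 159.

Minimum total: 319 min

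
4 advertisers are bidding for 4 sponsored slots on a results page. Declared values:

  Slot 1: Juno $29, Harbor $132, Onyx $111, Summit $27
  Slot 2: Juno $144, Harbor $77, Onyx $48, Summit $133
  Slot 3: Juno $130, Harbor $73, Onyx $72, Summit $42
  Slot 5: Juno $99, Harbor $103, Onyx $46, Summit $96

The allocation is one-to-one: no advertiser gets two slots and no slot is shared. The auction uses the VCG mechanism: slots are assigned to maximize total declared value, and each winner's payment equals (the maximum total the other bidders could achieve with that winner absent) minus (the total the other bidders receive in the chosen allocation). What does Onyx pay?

Onyx pays $29.

Efficient allocation: Juno→Slot 3 ($130), Harbor→Slot 5 ($103), Onyx→Slot 1 ($111), Summit→Slot 2 ($133); total welfare W = $477.
Onyx receives Slot 1 at value $111, so the others get W − 111 = $366.
Without Onyx: best allocation of the remaining 3 bidders over all 4 slots is Juno→Slot 3 ($130), Harbor→Slot 1 ($132), Summit→Slot 2 ($133), total $395.
VCG payment = (others' best without Onyx) − (others' welfare with Onyx) = 395 − 366 = $29.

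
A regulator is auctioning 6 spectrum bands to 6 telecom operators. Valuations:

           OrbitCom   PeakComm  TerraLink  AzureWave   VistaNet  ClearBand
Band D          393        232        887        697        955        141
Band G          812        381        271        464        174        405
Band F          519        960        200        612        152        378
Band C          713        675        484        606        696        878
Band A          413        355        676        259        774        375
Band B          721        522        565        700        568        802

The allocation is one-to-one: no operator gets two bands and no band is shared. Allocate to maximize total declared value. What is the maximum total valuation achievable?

Maximum total: $5011M

Optimal: OrbitCom→Band G ($812M), PeakComm→Band F ($960M), TerraLink→Band D ($887M), AzureWave→Band B ($700M), VistaNet→Band A ($774M), ClearBand→Band C ($878M) — total 812+960+887+700+774+878 = $5011M.
Next-best assignment: OrbitCom→Band G, PeakComm→Band F, TerraLink→Band A, AzureWave→Band B, VistaNet→Band D, ClearBand→Band C = $4981M.
Every other assignment is strictly worse.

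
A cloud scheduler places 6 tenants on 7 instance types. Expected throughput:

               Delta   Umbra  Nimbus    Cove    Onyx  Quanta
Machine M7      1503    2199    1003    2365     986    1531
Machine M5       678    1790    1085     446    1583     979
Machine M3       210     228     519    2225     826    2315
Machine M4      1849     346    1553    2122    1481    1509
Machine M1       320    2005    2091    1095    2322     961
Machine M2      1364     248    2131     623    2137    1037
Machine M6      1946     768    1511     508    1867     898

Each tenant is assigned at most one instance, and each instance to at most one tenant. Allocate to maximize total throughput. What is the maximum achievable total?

Optimal: Delta→Machine M6 (1946 ops/s), Umbra→Machine M7 (2199 ops/s), Nimbus→Machine M2 (2131 ops/s), Cove→Machine M4 (2122 ops/s), Onyx→Machine M1 (2322 ops/s), Quanta→Machine M3 (2315 ops/s) — total 1946+2199+2131+2122+2322+2315 = 13035 ops/s.
Max-entry greedy (repeatedly take the single best remaining cell) gives 12869 ops/s, worse by 166.

Max total: 13035 ops/s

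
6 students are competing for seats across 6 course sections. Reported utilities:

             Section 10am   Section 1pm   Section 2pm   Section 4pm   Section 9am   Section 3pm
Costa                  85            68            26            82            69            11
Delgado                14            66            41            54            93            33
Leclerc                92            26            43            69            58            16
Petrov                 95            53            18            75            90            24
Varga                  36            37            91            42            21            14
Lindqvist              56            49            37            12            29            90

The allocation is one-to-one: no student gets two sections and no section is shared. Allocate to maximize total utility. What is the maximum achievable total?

This is a one-to-one assignment (maximum-weight bipartite matching).
Optimal: Costa→Section 4pm (82 points), Delgado→Section 1pm (66 points), Leclerc→Section 10am (92 points), Petrov→Section 9am (90 points), Varga→Section 2pm (91 points), Lindqvist→Section 3pm (90 points) — total 82+66+92+90+91+90 = 511 points.
Max-entry greedy (repeatedly take the single best remaining cell) gives 477 points, worse by 34.
Swapping Delgado↔Petrov (Delgado→Section 9am 93 points, Petrov→Section 1pm 53 points) loses 10.
No other one-to-one assignment exceeds 511 points.

Max total: 511 points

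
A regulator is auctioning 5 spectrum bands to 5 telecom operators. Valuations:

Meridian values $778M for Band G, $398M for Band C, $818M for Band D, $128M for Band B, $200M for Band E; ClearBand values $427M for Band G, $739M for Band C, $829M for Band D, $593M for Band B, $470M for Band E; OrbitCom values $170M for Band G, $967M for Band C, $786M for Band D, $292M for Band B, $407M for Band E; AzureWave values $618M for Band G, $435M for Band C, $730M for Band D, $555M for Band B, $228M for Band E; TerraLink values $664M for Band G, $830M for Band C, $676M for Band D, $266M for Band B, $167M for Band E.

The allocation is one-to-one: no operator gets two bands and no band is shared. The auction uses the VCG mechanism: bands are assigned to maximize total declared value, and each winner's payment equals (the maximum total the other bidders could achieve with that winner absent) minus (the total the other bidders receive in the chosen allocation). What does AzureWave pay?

Efficient allocation: Meridian→Band D ($818M), ClearBand→Band E ($470M), OrbitCom→Band C ($967M), AzureWave→Band B ($555M), TerraLink→Band G ($664M); total welfare W = $3474M.
AzureWave receives Band B at value $555M, so the others get W − 555 = $2919M.
Without AzureWave: best allocation of the remaining 4 bidders over all 5 bands is Meridian→Band D ($818M), ClearBand→Band B ($593M), OrbitCom→Band C ($967M), TerraLink→Band G ($664M), total $3042M.
VCG payment = (others' best without AzureWave) − (others' welfare with AzureWave) = 3042 − 2919 = $123M.

AzureWave pays $123M.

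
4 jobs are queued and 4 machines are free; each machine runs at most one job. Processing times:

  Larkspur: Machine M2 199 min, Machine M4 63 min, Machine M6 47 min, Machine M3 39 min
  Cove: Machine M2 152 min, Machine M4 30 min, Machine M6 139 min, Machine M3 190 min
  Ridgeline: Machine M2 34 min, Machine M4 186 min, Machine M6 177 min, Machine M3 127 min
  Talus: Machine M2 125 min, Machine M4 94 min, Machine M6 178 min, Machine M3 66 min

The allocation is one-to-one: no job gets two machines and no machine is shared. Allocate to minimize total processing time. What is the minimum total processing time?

Optimal: Larkspur→Machine M6 (47 min), Cove→Machine M4 (30 min), Ridgeline→Machine M2 (34 min), Talus→Machine M3 (66 min) — total 47+30+34+66 = 177 min.

Min total: 177 min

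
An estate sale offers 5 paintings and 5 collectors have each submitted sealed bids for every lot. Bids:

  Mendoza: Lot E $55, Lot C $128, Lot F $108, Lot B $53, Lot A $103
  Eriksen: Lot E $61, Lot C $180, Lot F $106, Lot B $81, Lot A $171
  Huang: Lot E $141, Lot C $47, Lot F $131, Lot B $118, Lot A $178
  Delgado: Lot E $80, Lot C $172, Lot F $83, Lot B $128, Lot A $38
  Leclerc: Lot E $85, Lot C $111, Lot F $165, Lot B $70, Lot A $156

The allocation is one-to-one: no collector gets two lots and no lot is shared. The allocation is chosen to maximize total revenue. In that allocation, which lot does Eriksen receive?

This is a one-to-one assignment (maximum-weight bipartite matching).
Optimal: Mendoza→Lot C ($128), Eriksen→Lot A ($171), Huang→Lot E ($141), Delgado→Lot B ($128), Leclerc→Lot F ($165) — total 128+171+141+128+165 = $733.
Column-greedy (each lot in turn goes to its best remaining collector) gives $717, worse by 16.
Eriksen's own top lot is Lot C ($180), but forcing Eriksen→Lot C and reassigning the rest optimally gives only $717 — worse by 16.

Eriksen receives Lot A.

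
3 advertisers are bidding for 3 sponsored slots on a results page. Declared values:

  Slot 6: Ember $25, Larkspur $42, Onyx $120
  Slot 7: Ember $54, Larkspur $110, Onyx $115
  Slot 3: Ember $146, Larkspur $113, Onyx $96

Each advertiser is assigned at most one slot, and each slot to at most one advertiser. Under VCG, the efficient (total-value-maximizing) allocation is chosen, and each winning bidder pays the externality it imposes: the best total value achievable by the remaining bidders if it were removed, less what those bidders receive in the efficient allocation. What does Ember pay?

Ember pays $3.

Efficient allocation: Ember→Slot 3 ($146), Larkspur→Slot 7 ($110), Onyx→Slot 6 ($120); total welfare W = $376.
Ember receives Slot 3 at value $146, so the others get W − 146 = $230.
Without Ember: best allocation of the remaining 2 bidders over all 3 slots is Larkspur→Slot 3 ($113), Onyx→Slot 6 ($120), total $233.
VCG payment = (others' best without Ember) − (others' welfare with Ember) = 233 − 230 = $3.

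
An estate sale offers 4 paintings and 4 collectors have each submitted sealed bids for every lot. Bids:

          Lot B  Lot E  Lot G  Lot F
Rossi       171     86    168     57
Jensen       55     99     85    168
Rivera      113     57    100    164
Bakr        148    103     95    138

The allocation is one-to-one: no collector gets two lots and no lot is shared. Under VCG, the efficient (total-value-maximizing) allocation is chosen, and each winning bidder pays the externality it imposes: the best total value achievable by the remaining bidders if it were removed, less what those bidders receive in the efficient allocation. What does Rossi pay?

Rossi pays $5.

Efficient allocation: Rossi→Lot G ($168), Jensen→Lot E ($99), Rivera→Lot F ($164), Bakr→Lot B ($148); total welfare W = $579.
Rossi receives Lot G at value $168, so the others get W − 168 = $411.
Without Rossi: best allocation of the remaining 3 bidders over all 4 lots is Jensen→Lot F ($168), Rivera→Lot G ($100), Bakr→Lot B ($148), total $416.
VCG payment = (others' best without Rossi) − (others' welfare with Rossi) = 416 − 411 = $5.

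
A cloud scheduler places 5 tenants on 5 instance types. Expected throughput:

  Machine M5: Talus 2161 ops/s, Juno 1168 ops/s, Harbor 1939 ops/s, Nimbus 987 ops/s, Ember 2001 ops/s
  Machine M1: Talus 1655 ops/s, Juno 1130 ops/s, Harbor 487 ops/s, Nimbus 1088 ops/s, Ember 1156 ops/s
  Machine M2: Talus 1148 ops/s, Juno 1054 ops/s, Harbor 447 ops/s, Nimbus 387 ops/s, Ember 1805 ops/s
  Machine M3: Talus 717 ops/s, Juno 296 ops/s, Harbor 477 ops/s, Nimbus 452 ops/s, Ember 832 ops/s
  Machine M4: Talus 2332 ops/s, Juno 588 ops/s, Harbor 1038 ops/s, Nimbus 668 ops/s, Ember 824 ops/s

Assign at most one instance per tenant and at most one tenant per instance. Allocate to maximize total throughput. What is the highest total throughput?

Optimal: Talus→Machine M4 (2332 ops/s), Juno→Machine M1 (1130 ops/s), Harbor→Machine M5 (1939 ops/s), Nimbus→Machine M3 (452 ops/s), Ember→Machine M2 (1805 ops/s) — total 2332+1130+1939+452+1805 = 7658 ops/s.
Column-greedy (each instance in turn goes to its best remaining tenant) gives 5516 ops/s, worse by 2142.

Max total: 7658 ops/s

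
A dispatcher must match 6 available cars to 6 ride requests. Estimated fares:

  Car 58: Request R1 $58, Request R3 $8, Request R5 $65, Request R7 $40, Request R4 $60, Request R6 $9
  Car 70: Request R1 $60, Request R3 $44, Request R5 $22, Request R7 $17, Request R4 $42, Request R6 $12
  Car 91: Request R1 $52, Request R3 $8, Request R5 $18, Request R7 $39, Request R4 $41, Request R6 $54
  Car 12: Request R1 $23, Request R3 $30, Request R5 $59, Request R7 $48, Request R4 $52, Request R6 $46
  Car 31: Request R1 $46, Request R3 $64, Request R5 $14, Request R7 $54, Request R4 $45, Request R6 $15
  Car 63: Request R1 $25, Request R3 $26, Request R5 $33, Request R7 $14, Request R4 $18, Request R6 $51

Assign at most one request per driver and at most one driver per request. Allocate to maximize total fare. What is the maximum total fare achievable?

Optimal: Car 58→Request R4 ($60), Car 70→Request R1 ($60), Car 91→Request R7 ($39), Car 12→Request R5 ($59), Car 31→Request R3 ($64), Car 63→Request R6 ($51) — total 60+60+39+59+64+51 = $333.
Row-greedy (each driver in turn takes its best remaining request) gives $309, worse by 24.
Swapping Car 58↔Car 31 (Car 58→Request R3 $8, Car 31→Request R4 $45) loses 71.

Maximum total: $333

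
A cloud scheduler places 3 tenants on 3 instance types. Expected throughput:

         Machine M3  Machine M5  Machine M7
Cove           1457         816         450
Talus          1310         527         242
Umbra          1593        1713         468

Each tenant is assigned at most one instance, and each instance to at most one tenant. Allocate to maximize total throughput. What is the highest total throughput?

This is the linear assignment problem.
Optimal: Cove→Machine M7 (450 ops/s), Talus→Machine M3 (1310 ops/s), Umbra→Machine M5 (1713 ops/s) — total 450+1310+1713 = 3473 ops/s.
Column-greedy (each instance in turn goes to its best remaining tenant) gives 2651 ops/s, worse by 822.
Swapping Umbra↔Talus (Umbra→Machine M3 1593 ops/s, Talus→Machine M5 527 ops/s) loses 903.
No other one-to-one assignment exceeds 3473 ops/s.

Maximum total: 3473 ops/s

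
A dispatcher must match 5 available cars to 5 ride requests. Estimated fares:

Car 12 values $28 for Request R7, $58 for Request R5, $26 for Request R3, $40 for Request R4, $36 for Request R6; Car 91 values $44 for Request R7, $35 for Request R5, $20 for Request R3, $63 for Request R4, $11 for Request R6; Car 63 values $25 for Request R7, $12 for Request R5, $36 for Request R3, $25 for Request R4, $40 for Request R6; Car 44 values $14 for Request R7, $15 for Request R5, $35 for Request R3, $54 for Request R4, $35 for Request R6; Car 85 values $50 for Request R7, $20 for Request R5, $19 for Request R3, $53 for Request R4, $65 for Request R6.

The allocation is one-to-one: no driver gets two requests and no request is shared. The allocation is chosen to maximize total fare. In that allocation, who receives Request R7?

Car 91 receives Request R7.

Optimal: Car 12→Request R5 ($58), Car 91→Request R7 ($44), Car 63→Request R3 ($36), Car 44→Request R4 ($54), Car 85→Request R6 ($65) — total 58+44+36+54+65 = $257.
Max-entry greedy (repeatedly take the single best remaining cell) gives $236, worse by 21.
Next-best assignment: Car 12→Request R5, Car 91→Request R4, Car 63→Request R7, Car 44→Request R3, Car 85→Request R6 = $246.
Car 91's own top request is Request R4 ($63), but forcing Car 91→Request R4 and reassigning the rest optimally gives only $246 — worse by 11.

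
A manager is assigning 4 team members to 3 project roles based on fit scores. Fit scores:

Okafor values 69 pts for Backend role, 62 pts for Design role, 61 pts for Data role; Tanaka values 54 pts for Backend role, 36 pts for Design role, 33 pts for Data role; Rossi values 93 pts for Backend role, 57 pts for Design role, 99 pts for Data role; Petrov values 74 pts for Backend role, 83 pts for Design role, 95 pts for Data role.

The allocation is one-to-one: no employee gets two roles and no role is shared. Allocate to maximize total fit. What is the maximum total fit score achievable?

Optimal: Okafor→Backend role (69 pts), Petrov→Design role (83 pts), Rossi→Data role (99 pts) — total 69+83+99 = 251 pts.
Row-greedy (each employee in turn takes its best remaining role) gives 204 pts, worse by 47.
Next-best assignment: Rossi→Backend role, Okafor→Design role, Petrov→Data role = 250 pts.

Maximum total: 251 pts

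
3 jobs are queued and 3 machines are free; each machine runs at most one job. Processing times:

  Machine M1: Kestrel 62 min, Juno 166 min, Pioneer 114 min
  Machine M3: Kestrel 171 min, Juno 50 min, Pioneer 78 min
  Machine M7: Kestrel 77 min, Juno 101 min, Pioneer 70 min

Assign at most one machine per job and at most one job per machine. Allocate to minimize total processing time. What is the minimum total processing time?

Minimum total: 182 min

This is the linear assignment problem.
Optimal: Kestrel→Machine M1 (62 min), Juno→Machine M3 (50 min), Pioneer→Machine M7 (70 min) — total 62+50+70 = 182 min.
Every other assignment is strictly worse.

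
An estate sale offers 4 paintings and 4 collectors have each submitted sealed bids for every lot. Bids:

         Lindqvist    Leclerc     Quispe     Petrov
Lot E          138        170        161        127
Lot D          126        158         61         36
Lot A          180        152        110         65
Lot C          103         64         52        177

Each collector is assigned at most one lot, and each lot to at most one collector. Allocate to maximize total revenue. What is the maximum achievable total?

This is a one-to-one assignment (maximum-weight bipartite matching).
Optimal: Lindqvist→Lot A ($180), Leclerc→Lot D ($158), Quispe→Lot E ($161), Petrov→Lot C ($177) — total 180+158+161+177 = $676.
Row-greedy (each collector in turn takes its best remaining lot) gives $588, worse by 88.

Maximum total: $676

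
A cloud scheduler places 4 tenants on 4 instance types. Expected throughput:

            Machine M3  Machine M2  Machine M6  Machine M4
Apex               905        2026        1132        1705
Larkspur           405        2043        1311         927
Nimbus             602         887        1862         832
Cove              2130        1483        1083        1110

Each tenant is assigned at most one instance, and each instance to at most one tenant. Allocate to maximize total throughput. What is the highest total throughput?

Maximum total: 7740 ops/s

Optimal: Apex→Machine M4 (1705 ops/s), Larkspur→Machine M2 (2043 ops/s), Nimbus→Machine M6 (1862 ops/s), Cove→Machine M3 (2130 ops/s) — total 1705+2043+1862+2130 = 7740 ops/s.
Swapping Cove↔Nimbus (Cove→Machine M6 1083 ops/s, Nimbus→Machine M3 602 ops/s) loses 2307.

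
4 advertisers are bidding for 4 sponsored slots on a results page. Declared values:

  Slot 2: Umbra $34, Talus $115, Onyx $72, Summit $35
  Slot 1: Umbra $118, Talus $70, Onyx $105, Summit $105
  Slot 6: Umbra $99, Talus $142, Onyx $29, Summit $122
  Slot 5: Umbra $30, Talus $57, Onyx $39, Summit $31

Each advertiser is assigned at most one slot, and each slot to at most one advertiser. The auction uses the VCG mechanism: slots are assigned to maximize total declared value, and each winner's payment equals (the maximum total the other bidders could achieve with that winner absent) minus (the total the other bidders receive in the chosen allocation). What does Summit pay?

Efficient allocation: Umbra→Slot 1 ($118), Talus→Slot 2 ($115), Onyx→Slot 5 ($39), Summit→Slot 6 ($122); total welfare W = $394.
Summit receives Slot 6 at value $122, so the others get W − 122 = $272.
Without Summit: best allocation of the remaining 3 bidders over all 4 slots is Umbra→Slot 1 ($118), Talus→Slot 6 ($142), Onyx→Slot 2 ($72), total $332.
VCG payment = (others' best without Summit) − (others' welfare with Summit) = 332 − 272 = $60.

Summit pays $60.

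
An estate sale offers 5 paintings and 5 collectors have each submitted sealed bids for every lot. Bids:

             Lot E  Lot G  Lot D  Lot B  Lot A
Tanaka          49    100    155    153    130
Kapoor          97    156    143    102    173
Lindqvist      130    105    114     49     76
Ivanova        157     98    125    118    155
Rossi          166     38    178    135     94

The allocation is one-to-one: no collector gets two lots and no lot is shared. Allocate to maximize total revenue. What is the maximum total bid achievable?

Optimal: Tanaka→Lot B ($153), Kapoor→Lot G ($156), Lindqvist→Lot E ($130), Ivanova→Lot A ($155), Rossi→Lot D ($178) — total 153+156+130+155+178 = $772.
Next-best assignment: Tanaka→Lot B, Kapoor→Lot A, Lindqvist→Lot G, Ivanova→Lot E, Rossi→Lot D = $766.
Checked against all permutations: $772 is optimal.

Maximum total: $772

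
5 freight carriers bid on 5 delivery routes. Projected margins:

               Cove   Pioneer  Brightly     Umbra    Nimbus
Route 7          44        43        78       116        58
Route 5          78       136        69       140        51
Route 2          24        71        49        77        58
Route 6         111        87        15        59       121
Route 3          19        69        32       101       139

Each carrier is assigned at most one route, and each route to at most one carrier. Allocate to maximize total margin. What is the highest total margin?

Optimal: Cove→Route 6 ($111k), Pioneer→Route 5 ($136k), Brightly→Route 2 ($49k), Umbra→Route 7 ($116k), Nimbus→Route 3 ($139k) — total 111+136+49+116+139 = $551k.
Row-greedy (each carrier in turn takes its best remaining route) gives $484k, worse by 67.
No other one-to-one assignment exceeds $551k.

Maximum total: $551k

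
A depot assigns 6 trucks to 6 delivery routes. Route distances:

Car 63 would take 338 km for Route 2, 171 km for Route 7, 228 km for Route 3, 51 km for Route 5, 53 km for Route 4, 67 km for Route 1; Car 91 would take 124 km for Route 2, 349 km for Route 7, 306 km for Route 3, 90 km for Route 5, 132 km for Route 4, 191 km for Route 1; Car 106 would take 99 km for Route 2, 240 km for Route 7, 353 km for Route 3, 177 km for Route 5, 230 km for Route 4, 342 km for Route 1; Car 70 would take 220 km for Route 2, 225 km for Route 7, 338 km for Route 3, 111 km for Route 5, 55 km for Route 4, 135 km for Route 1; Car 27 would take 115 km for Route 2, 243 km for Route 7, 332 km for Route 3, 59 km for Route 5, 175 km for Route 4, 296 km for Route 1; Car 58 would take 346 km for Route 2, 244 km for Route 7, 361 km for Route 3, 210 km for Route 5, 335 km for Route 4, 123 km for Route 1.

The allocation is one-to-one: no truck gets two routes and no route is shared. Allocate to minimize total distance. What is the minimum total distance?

Optimal: Car 63→Route 7 (171 km), Car 91→Route 3 (306 km), Car 106→Route 2 (99 km), Car 70→Route 4 (55 km), Car 27→Route 5 (59 km), Car 58→Route 1 (123 km) — total 171+306+99+55+59+123 = 813 km.
Min-entry greedy (repeatedly take the single cheapest remaining cell) gives 877 km, worse by 64.
Swapping Car 63↔Car 27 (Car 63→Route 5 51 km, Car 27→Route 7 243 km) adds 64.

Min total: 813 km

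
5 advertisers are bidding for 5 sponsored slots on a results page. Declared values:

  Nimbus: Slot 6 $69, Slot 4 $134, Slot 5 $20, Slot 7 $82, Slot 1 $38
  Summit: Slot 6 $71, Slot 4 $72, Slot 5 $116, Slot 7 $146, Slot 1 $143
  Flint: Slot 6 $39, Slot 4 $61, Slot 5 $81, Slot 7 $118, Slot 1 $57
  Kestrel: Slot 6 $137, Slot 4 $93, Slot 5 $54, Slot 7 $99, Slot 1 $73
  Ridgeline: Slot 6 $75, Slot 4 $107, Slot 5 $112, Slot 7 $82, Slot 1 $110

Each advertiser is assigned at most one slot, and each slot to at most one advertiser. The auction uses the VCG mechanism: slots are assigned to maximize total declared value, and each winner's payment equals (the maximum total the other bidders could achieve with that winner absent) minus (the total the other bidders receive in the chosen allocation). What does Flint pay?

Flint pays $3.

Efficient allocation: Nimbus→Slot 4 ($134), Summit→Slot 1 ($143), Flint→Slot 7 ($118), Kestrel→Slot 6 ($137), Ridgeline→Slot 5 ($112); total welfare W = $644.
Flint receives Slot 7 at value $118, so the others get W − 118 = $526.
Without Flint: best allocation of the remaining 4 bidders over all 5 slots is Nimbus→Slot 4 ($134), Summit→Slot 7 ($146), Kestrel→Slot 6 ($137), Ridgeline→Slot 5 ($112), total $529.
VCG payment = (others' best without Flint) − (others' welfare with Flint) = 529 − 526 = $3.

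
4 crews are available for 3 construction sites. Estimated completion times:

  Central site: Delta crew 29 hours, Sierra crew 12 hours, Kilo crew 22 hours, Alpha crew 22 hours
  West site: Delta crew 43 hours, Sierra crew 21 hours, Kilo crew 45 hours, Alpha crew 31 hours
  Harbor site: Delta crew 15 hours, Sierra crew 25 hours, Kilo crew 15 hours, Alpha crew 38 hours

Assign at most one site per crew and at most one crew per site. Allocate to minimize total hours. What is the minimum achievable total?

Min total: 58 hours

This is the linear assignment problem.
Optimal: Sierra crew→Central site (12 hours), Alpha crew→West site (31 hours), Delta crew→Harbor site (15 hours) — total 12+31+15 = 58 hours.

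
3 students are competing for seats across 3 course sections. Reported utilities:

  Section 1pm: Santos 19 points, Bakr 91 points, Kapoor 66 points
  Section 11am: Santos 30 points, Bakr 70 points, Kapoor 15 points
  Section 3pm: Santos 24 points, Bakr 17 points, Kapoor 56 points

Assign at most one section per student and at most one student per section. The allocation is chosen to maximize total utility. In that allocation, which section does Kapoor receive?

This is a one-to-one assignment (maximum-weight bipartite matching).
Optimal: Santos→Section 11am (30 points), Bakr→Section 1pm (91 points), Kapoor→Section 3pm (56 points) — total 30+91+56 = 177 points.
Next-best assignment: Santos→Section 3pm, Bakr→Section 11am, Kapoor→Section 1pm = 160 points.
Swapping Santos↔Kapoor (Santos→Section 3pm 24 points, Kapoor→Section 11am 15 points) loses 47.
No other one-to-one assignment exceeds 177 points.
Kapoor's own top section is Section 1pm (66 points), but forcing Kapoor→Section 1pm and reassigning the rest optimally gives only 160 points — worse by 17.

Kapoor receives Section 3pm.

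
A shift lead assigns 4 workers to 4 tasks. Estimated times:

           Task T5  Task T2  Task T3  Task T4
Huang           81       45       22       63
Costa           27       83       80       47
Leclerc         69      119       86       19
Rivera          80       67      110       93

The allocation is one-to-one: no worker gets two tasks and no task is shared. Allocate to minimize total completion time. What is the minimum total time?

Min total: 135 min

Optimal: Huang→Task T3 (22 min), Costa→Task T5 (27 min), Leclerc→Task T4 (19 min), Rivera→Task T2 (67 min) — total 22+27+19+67 = 135 min.
Column-greedy (each task in turn goes to its cheapest remaining worker) gives 251 min, worse by 116.
Next-best assignment: Huang→Task T2, Costa→Task T5, Leclerc→Task T4, Rivera→Task T3 = 201 min.
Every other assignment is strictly worse.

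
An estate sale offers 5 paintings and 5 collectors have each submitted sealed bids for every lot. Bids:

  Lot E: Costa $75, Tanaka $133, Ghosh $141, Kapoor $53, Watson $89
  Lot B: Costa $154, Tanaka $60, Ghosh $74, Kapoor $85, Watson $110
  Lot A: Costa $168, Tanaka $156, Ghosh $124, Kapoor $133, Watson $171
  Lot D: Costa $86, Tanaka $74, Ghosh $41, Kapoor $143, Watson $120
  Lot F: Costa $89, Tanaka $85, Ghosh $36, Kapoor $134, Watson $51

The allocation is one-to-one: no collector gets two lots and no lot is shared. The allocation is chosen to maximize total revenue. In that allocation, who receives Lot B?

Optimal: Costa→Lot B ($154), Tanaka→Lot A ($156), Ghosh→Lot E ($141), Kapoor→Lot F ($134), Watson→Lot D ($120) — total 154+156+141+134+120 = $705.
Costa's own top lot is Lot A ($168), but forcing Costa→Lot A and reassigning the rest optimally gives only $647 — worse by 58.

Costa receives Lot B.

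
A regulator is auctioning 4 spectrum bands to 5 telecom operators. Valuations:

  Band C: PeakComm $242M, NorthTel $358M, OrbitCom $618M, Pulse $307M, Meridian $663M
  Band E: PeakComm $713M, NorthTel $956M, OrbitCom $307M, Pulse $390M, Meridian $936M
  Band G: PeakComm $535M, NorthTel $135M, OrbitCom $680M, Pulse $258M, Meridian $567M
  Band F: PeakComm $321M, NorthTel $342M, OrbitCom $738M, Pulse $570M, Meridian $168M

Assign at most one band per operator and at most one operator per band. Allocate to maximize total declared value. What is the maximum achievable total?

Max total: $2892M

Optimal: Meridian→Band C ($663M), NorthTel→Band E ($956M), PeakComm→Band G ($535M), OrbitCom→Band F ($738M) — total 663+956+535+738 = $2892M.
Row-greedy (each operator in turn takes its best remaining band) gives $2067M, worse by 825.
Checked against all permutations: $2892M is optimal.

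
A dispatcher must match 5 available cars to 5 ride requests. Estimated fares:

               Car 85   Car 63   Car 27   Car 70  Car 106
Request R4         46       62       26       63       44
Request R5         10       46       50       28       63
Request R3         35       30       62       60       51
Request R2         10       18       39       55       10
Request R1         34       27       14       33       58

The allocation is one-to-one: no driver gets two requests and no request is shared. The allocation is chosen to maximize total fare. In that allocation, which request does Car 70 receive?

Optimal: Car 85→Request R1 ($34), Car 63→Request R4 ($62), Car 27→Request R3 ($62), Car 70→Request R2 ($55), Car 106→Request R5 ($63) — total 34+62+62+55+63 = $276.
Row-greedy (each driver in turn takes its best remaining request) gives $267, worse by 9.
Next-best assignment: Car 85→Request R4, Car 63→Request R5, Car 27→Request R3, Car 70→Request R2, Car 106→Request R1 = $267.
Car 70's own top request is Request R4 ($63), but forcing Car 70→Request R4 and reassigning the rest optimally gives only $241 — worse by 35.

Car 70 receives Request R2.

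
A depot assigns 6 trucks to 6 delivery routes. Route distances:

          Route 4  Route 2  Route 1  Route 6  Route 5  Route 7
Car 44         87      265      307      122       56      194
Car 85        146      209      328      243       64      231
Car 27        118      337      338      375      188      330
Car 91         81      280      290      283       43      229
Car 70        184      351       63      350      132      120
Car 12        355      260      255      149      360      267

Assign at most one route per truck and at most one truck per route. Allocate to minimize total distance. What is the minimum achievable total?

Minimum total: 776 km

This is a one-to-one assignment (minimum-cost bipartite matching).
Optimal: Car 44→Route 7 (194 km), Car 85→Route 2 (209 km), Car 27→Route 4 (118 km), Car 91→Route 5 (43 km), Car 70→Route 1 (63 km), Car 12→Route 6 (149 km) — total 194+209+118+43+63+149 = 776 km.
Min-entry greedy (repeatedly take the single cheapest remaining cell) gives 881 km, worse by 105.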